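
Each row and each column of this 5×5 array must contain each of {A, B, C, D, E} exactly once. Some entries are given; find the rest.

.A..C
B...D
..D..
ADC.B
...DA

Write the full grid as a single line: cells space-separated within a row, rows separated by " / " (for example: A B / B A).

D A E B C / B E A C D / C B D A E / A D C E B / E C B D A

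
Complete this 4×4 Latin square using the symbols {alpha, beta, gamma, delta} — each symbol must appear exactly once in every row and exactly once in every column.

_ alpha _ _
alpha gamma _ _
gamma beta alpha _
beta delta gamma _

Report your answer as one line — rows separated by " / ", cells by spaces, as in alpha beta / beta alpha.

delta alpha beta gamma / alpha gamma delta beta / gamma beta alpha delta / beta delta gamma alpha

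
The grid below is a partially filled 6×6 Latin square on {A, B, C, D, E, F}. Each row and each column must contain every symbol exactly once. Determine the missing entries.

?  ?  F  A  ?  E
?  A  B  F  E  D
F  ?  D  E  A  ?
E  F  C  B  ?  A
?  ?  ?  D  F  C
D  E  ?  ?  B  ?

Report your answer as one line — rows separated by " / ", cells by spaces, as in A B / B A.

row 2 has {A,B,D,E,F}; column 1 has {D,E,F} — only C is left for (r2,c1).
row 3 has {A,D,E,F}; column 6 has {A,C,D,E} — only B is left for (r3,c6).
row 4 has {A,B,C,E,F}; column 5 has {A,B,E,F} — only D is left for (r4,c5).
row 5 has {C,D,F}; column 2 has {A,E,F} — only B is left for (r5,c2).
row 6 has {B,D,E}; column 3 has {B,C,D,F} — only A is left for (r6,c3).
row 6 has {A,B,D,E}; column 4 has {A,B,D,E,F} — only C is left for (r6,c4).
row 6 has {A,B,C,D,E}; column 6 has {A,B,C,D,E} — only F is left for (r6,c6).
row 1 has {A,E,F}; column 1 has {C,D,E,F} — only B is left for (r1,c1).
row 1 has {A,B,E,F}; column 5 has {A,B,D,E,F} — only C is left for (r1,c5).
row 3 has {A,B,D,E,F}; column 2 has {A,B,E,F} — only C is left for (r3,c2).
row 5 has {B,C,D,F}; column 1 has {B,C,D,E,F} — only A is left for (r5,c1).
row 5 has {A,B,C,D,F}; column 3 has {A,B,C,D,F} — only E is left for (r5,c3).
row 1 has {A,B,C,E,F}; column 2 has {A,B,C,E,F} — only D is left for (r1,c2).

B D F A C E / C A B F E D / F C D E A B / E F C B D A / A B E D F C / D E A C B F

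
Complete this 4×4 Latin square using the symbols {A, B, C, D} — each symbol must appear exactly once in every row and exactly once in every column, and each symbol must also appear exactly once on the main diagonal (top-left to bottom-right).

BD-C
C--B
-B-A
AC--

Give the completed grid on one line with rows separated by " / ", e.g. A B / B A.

(r1,c3) = A
(r2,c2) = A
(r2,c3) = D
(r3,c1) = D
(r3,c3) = C
(r4,c3) = B
(r4,c4) = D

B D A C / C A D B / D B C A / A C B D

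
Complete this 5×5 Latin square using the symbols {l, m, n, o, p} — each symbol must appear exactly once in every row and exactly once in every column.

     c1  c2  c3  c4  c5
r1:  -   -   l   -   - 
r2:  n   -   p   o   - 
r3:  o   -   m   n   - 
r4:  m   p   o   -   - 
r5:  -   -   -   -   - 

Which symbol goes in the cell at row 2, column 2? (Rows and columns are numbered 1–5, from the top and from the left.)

m

(r1,c1) = p
(r1,c4) = m
(r3,c2) = l
(r3,c5) = p
(r4,c4) = l
(r4,c5) = n
(r5,c1) = l
(r5,c3) = n
(r5,c4) = p
(r1,c5) = o
(r2,c2) = m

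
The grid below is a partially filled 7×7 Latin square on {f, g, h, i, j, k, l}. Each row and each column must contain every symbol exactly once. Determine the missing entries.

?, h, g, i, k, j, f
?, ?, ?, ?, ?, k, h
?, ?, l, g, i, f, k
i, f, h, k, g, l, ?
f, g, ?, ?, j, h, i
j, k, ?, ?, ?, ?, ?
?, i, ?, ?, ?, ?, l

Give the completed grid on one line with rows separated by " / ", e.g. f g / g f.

(r1,c1) = l
(r2,c1) = g
(r3,c1) = h
(r3,c2) = j
(r4,c7) = j
(r5,c3) = k
(r5,c4) = l
(r6,c7) = g
(r7,c1) = k
(r7,c6) = g
(r2,c2) = l
(r2,c5) = f
(r6,c6) = i
(r7,c5) = h
(r2,c4) = j
(r6,c3) = f
(r6,c4) = h
(r6,c5) = l
(r7,c3) = j
(r7,c4) = f
(r2,c3) = i

l h g i k j f / g l i j f k h / h j l g i f k / i f h k g l j / f g k l j h i / j k f h l i g / k i j f h g l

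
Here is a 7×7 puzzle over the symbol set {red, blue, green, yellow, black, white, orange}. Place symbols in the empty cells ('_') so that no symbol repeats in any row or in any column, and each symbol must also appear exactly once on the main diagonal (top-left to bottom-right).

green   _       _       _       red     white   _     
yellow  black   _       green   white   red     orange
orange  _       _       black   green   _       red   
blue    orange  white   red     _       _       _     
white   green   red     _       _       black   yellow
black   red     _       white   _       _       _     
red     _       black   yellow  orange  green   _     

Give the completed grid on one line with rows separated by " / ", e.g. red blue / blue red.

green yellow orange blue red white black / yellow black blue green white red orange / orange white yellow black green blue red / blue orange white red black yellow green / white green red orange blue black yellow / black red green white yellow orange blue / red blue black yellow orange green white

(r2,c3) = blue
(r3,c3) = yellow
(r3,c6) = blue
(r4,c6) = yellow
(r5,c5) = blue
(r6,c5) = yellow
(r6,c6) = orange
(r7,c7) = white
(r1,c3) = orange
(r1,c4) = blue
(r1,c7) = black
(r3,c2) = white
(r4,c5) = black
(r4,c7) = green
(r5,c4) = orange
(r6,c3) = green
(r6,c7) = blue
(r7,c2) = blue
(r1,c2) = yellow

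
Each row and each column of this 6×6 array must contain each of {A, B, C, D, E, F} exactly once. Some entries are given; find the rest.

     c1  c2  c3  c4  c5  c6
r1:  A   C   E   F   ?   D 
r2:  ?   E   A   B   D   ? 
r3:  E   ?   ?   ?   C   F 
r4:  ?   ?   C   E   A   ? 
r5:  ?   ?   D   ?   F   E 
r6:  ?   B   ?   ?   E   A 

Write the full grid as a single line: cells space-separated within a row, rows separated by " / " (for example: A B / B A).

A C E F B D / F E A B D C / E D B A C F / D F C E A B / B A D C F E / C B F D E A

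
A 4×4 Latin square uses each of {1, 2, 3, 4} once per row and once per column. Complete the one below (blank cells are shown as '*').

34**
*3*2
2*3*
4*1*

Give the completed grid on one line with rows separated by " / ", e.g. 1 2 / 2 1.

3 4 2 1 / 1 3 4 2 / 2 1 3 4 / 4 2 1 3

(r1,c3): row 1 has {3,4}; column 3 has {1,3}, so it must be 2.
(r1,c4): row 1 has {2,3,4}; column 4 has {2}, so it must be 1.
(r2,c1): row 2 has {2,3}; column 1 has {2,3,4}, so it must be 1.
(r2,c3): row 2 has {1,2,3}; column 3 has {1,2,3}, so it must be 4.
(r3,c2): row 3 has {2,3}; column 2 has {3,4}, so it must be 1.
(r3,c4): row 3 has {1,2,3}; column 4 has {1,2}, so it must be 4.
(r4,c2): row 4 has {1,4}; column 2 has {1,3,4}, so it must be 2.
(r4,c4): row 4 has {1,2,4}; column 4 has {1,2,4}, so it must be 3.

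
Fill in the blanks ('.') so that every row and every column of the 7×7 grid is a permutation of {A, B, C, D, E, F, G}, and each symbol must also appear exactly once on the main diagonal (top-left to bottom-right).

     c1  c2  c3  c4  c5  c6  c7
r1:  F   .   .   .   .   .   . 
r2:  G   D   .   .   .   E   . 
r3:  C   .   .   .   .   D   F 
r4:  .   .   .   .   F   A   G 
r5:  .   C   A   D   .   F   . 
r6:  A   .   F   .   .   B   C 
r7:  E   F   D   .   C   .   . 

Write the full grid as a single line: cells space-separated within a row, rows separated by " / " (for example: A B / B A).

Cell (r5,c1): row 5 has {A,C,D,F}; column 1 has {A,C,E,F,G} → B.
Cell (r5,c7): row 5 has {A,B,C,D,F}; column 7 has {C,F,G} → E.
Cell (r7,c6): row 7 has {C,D,E,F}; column 6 has {A,B,D,E,F} → G.
Cell (r7,c7): row 7 has {C,D,E,F,G}; column 7 has {C,E,F,G}; the diagonal has {B,D,F} → A.
Cell (r1,c6): row 1 has {F}; column 6 has {A,B,D,E,F,G} → C.
Cell (r2,c7): row 2 has {D,E,G}; column 7 has {A,C,E,F,G} → B.
Cell (r4,c1): row 4 has {A,F,G}; column 1 has {A,B,C,E,F,G} → D.
Cell (r5,c5): row 5 has {A,B,C,D,E,F}; column 5 has {C,F}; the diagonal has {A,B,D,F} → G.
Cell (r7,c4): row 7 has {A,C,D,E,F,G}; column 4 has {D} → B.
Cell (r1,c7): row 1 has {C,F}; column 7 has {A,B,C,E,F,G} → D.
Cell (r2,c3): row 2 has {B,D,E,G}; column 3 has {A,D,F} → C.
Cell (r2,c5): row 2 has {B,C,D,E,G}; column 5 has {C,F,G} → A.
Cell (r3,c3): row 3 has {C,D,F}; column 3 has {A,C,D,F}; the diagonal has {A,B,D,F,G} → E.
Cell (r3,c5): row 3 has {C,D,E,F}; column 5 has {A,C,F,G} → B.
Cell (r4,c3): row 4 has {A,D,F,G}; column 3 has {A,C,D,E,F} → B.
Cell (r4,c4): row 4 has {A,B,D,F,G}; column 4 has {B,D}; the diagonal has {A,B,D,E,F,G} → C.
Cell (r1,c3): row 1 has {C,D,F}; column 3 has {A,B,C,D,E,F} → G.
Cell (r1,c5): row 1 has {C,D,F,G}; column 5 has {A,B,C,F,G} → E.
Cell (r2,c4): row 2 has {A,B,C,D,E,G}; column 4 has {B,C,D} → F.
Cell (r4,c2): row 4 has {A,B,C,D,F,G}; column 2 has {C,D,F} → E.
Cell (r6,c2): row 6 has {A,B,C,F}; column 2 has {C,D,E,F} → G.
Cell (r6,c4): row 6 has {A,B,C,F,G}; column 4 has {B,C,D,F} → E.
Cell (r6,c5): row 6 has {A,B,C,E,F,G}; column 5 has {A,B,C,E,F,G} → D.
Cell (r1,c4): row 1 has {C,D,E,F,G}; column 4 has {B,C,D,E,F} → A.
Cell (r3,c2): row 3 has {B,C,D,E,F}; column 2 has {C,D,E,F,G} → A.
Cell (r3,c4): row 3 has {A,B,C,D,E,F}; column 4 has {A,B,C,D,E,F} → G.
Cell (r1,c2): row 1 has {A,C,D,E,F,G}; column 2 has {A,C,D,E,F,G} → B.

F B G A E C D / G D C F A E B / C A E G B D F / D E B C F A G / B C A D G F E / A G F E D B C / E F D B C G A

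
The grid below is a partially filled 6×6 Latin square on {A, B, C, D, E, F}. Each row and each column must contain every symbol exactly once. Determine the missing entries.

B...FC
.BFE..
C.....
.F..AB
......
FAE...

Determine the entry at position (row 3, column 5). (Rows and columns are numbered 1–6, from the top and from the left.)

(r6,c6) = D
(r2,c6) = A
(r2,c1) = D
(r2,c5) = C
(r4,c1) = E
(r5,c1) = A
(r6,c5) = B
(r6,c4) = C
(r4,c4) = D
(r1,c4) = A
(r4,c3) = C
(r1,c3) = D
(r5,c3) = B
(r5,c4) = F
(r5,c6) = E
(r1,c2) = E
(r3,c2) = D
(r3,c3) = A
(r3,c4) = B
(r3,c5) = E

E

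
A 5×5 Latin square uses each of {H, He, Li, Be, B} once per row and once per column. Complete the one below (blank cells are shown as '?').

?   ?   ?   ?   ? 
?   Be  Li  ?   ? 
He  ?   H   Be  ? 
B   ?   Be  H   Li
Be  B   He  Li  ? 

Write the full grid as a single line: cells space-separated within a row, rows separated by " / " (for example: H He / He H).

Cell (r1,c3): row 1 is empty so far; column 3 has {H,He,Li,Be} → B.
Cell (r1,c4): row 1 has {B}; column 4 has {H,Li,Be} → He.
Cell (r2,c1): row 2 has {Li,Be}; column 1 has {He,Be,B} → H.
Cell (r2,c4): row 2 has {H,Li,Be}; column 4 has {H,He,Li,Be} → B.
Cell (r2,c5): row 2 has {H,Li,Be,B}; column 5 has {Li} → He.
Cell (r3,c2): row 3 has {H,He,Be}; column 2 has {Be,B} → Li.
Cell (r3,c5): row 3 has {H,He,Li,Be}; column 5 has {He,Li} → B.
Cell (r4,c2): row 4 has {H,Li,Be,B}; column 2 has {Li,Be,B} → He.
Cell (r5,c5): row 5 has {He,Li,Be,B}; column 5 has {He,Li,B} → H.
Cell (r1,c1): row 1 has {He,B}; column 1 has {H,He,Be,B} → Li.
Cell (r1,c2): row 1 has {He,Li,B}; column 2 has {He,Li,Be,B} → H.
Cell (r1,c5): row 1 has {H,He,Li,B}; column 5 has {H,He,Li,B} → Be.

Li H B He Be / H Be Li B He / He Li H Be B / B He Be H Li / Be B He Li H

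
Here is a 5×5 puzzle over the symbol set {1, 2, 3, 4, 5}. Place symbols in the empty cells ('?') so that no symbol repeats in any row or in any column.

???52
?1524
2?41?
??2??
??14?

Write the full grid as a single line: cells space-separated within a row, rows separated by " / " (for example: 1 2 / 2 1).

Cell (r1,c3): row 1 has {2,5}; column 3 has {1,2,4,5} → 3.
Cell (r2,c1): row 2 has {1,2,4,5}; column 1 has {2} → 3.
Cell (r4,c4): row 4 has {2}; column 4 has {1,2,4,5} → 3.
Cell (r5,c1): row 5 has {1,4}; column 1 has {2,3} → 5.
Cell (r5,c5): row 5 has {1,4,5}; column 5 has {2,4} → 3.
Cell (r1,c2): row 1 has {2,3,5}; column 2 has {1} → 4.
Cell (r3,c5): row 3 has {1,2,4}; column 5 has {2,3,4} → 5.
Cell (r4,c2): row 4 has {2,3}; column 2 has {1,4} → 5.
Cell (r4,c5): row 4 has {2,3,5}; column 5 has {2,3,4,5} → 1.
Cell (r5,c2): row 5 has {1,3,4,5}; column 2 has {1,4,5} → 2.
Cell (r1,c1): row 1 has {2,3,4,5}; column 1 has {2,3,5} → 1.
Cell (r3,c2): row 3 has {1,2,4,5}; column 2 has {1,2,4,5} → 3.
Cell (r4,c1): row 4 has {1,2,3,5}; column 1 has {1,2,3,5} → 4.

1 4 3 5 2 / 3 1 5 2 4 / 2 3 4 1 5 / 4 5 2 3 1 / 5 2 1 4 3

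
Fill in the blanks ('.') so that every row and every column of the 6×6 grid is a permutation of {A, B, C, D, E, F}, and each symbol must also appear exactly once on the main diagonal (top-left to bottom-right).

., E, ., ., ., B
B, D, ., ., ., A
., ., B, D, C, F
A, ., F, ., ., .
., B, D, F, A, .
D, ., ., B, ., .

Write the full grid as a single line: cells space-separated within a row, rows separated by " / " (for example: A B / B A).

F E C A D B / B D E C F A / E A B D C F / A C F E B D / C B D F A E / D F A B E C

(r3,c1): row 3 has {B,C,D,F}; column 1 has {A,B,D}, so it must be E.
(r3,c2): row 3 has {B,C,D,E,F}; column 2 has {B,D,E}, so it must be A.
(r4,c2): row 4 has {A,F}; column 2 has {A,B,D,E}, so it must be C.
(r4,c4): row 4 has {A,C,F}; column 4 has {B,D,F}; the diagonal has {A,B,D}, so it must be E.
(r4,c6): row 4 has {A,C,E,F}; column 6 has {A,B,F}, so it must be D.
(r5,c1): row 5 has {A,B,D,F}; column 1 has {A,B,D,E}, so it must be C.
(r5,c6): row 5 has {A,B,C,D,F}; column 6 has {A,B,D,F}, so it must be E.
(r6,c2): row 6 has {B,D}; column 2 has {A,B,C,D,E}, so it must be F.
(r6,c5): row 6 has {B,D,F}; column 5 has {A,C}, so it must be E.
(r6,c6): row 6 has {B,D,E,F}; column 6 has {A,B,D,E,F}; the diagonal has {A,B,D,E}, so it must be C.
(r1,c1): row 1 has {B,E}; column 1 has {A,B,C,D,E}; the diagonal has {A,B,C,D,E}, so it must be F.
(r1,c5): row 1 has {B,E,F}; column 5 has {A,C,E}, so it must be D.
(r2,c4): row 2 has {A,B,D}; column 4 has {B,D,E,F}, so it must be C.
(r2,c5): row 2 has {A,B,C,D}; column 5 has {A,C,D,E}, so it must be F.
(r4,c5): row 4 has {A,C,D,E,F}; column 5 has {A,C,D,E,F}, so it must be B.
(r6,c3): row 6 has {B,C,D,E,F}; column 3 has {B,D,F}, so it must be A.
(r1,c3): row 1 has {B,D,E,F}; column 3 has {A,B,D,F}, so it must be C.
(r1,c4): row 1 has {B,C,D,E,F}; column 4 has {B,C,D,E,F}, so it must be A.
(r2,c3): row 2 has {A,B,C,D,F}; column 3 has {A,B,C,D,F}, so it must be E.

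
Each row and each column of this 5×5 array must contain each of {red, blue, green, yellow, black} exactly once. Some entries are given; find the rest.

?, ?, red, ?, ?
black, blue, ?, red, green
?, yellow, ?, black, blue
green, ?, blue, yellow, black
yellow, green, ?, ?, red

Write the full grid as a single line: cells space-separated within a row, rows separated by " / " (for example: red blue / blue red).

(r1,c1) = blue
(r1,c2) = black
(r1,c4) = green
(r1,c5) = yellow
(r2,c3) = yellow
(r3,c1) = red
(r3,c3) = green
(r4,c2) = red
(r5,c3) = black
(r5,c4) = blue

blue black red green yellow / black blue yellow red green / red yellow green black blue / green red blue yellow black / yellow green black blue red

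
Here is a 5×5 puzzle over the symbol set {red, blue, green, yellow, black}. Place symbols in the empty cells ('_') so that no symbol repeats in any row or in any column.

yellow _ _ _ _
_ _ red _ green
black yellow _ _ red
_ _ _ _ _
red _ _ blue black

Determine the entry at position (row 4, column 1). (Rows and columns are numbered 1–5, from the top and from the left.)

green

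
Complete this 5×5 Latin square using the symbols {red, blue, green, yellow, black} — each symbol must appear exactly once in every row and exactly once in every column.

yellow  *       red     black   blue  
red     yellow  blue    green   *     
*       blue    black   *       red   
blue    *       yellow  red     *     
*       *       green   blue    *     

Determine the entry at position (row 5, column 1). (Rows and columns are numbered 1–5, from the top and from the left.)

black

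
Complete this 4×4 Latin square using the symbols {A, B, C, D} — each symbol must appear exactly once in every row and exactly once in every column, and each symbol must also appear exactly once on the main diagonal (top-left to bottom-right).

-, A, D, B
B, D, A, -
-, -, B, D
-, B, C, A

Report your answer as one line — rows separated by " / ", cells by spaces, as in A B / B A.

row 1 has {A,B,D}; column 1 has {B}; the diagonal has {A,B,D} — only C is left for (r1,c1).
row 2 has {A,B,D}; column 4 has {A,B,D} — only C is left for (r2,c4).
row 3 has {B,D}; column 1 has {B,C} — only A is left for (r3,c1).
row 3 has {A,B,D}; column 2 has {A,B,D} — only C is left for (r3,c2).
row 4 has {A,B,C}; column 1 has {A,B,C} — only D is left for (r4,c1).

C A D B / B D A C / A C B D / D B C A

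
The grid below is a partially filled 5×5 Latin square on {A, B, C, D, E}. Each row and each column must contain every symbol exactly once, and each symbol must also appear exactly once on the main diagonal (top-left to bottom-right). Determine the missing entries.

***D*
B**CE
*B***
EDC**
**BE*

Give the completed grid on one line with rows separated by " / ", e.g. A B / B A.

At row 2, column 2: row 2 has {B,C,E}; column 2 has {B,D}; the diagonal is empty so far; that leaves A.
At row 2, column 3: row 2 has {A,B,C,E}; column 3 has {B,C}; that leaves D.
At row 3, column 3: row 3 has {B}; column 3 has {B,C,D}; the diagonal has {A}; that leaves E.
At row 3, column 4: row 3 has {B,E}; column 4 has {C,D,E}; that leaves A.
At row 4, column 4: row 4 has {C,D,E}; column 4 has {A,C,D,E}; the diagonal has {A,E}; that leaves B.
At row 4, column 5: row 4 has {B,C,D,E}; column 5 has {E}; that leaves A.
At row 5, column 2: row 5 has {B,E}; column 2 has {A,B,D}; that leaves C.
At row 5, column 5: row 5 has {B,C,E}; column 5 has {A,E}; the diagonal has {A,B,E}; that leaves D.
At row 1, column 1: row 1 has {D}; column 1 has {B,E}; the diagonal has {A,B,D,E}; that leaves C.
At row 1, column 2: row 1 has {C,D}; column 2 has {A,B,C,D}; that leaves E.
At row 1, column 3: row 1 has {C,D,E}; column 3 has {B,C,D,E}; that leaves A.
At row 1, column 5: row 1 has {A,C,D,E}; column 5 has {A,D,E}; that leaves B.
At row 3, column 1: row 3 has {A,B,E}; column 1 has {B,C,E}; that leaves D.
At row 3, column 5: row 3 has {A,B,D,E}; column 5 has {A,B,D,E}; that leaves C.
At row 5, column 1: row 5 has {B,C,D,E}; column 1 has {B,C,D,E}; that leaves A.

C E A D B / B A D C E / D B E A C / E D C B A / A C B E D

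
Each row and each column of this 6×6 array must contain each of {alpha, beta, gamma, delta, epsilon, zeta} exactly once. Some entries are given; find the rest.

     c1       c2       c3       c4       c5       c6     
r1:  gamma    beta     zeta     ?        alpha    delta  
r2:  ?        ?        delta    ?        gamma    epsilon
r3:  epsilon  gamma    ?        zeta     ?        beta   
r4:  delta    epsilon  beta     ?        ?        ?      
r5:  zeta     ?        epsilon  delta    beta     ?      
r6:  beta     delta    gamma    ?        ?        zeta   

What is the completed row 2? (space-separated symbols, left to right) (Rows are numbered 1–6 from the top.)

alpha zeta delta beta gamma epsilon

At row 1, column 4: row 1 has {alpha,beta,gamma,delta,zeta}; column 4 has {delta,zeta}; that leaves epsilon.
At row 2, column 1: row 2 has {gamma,delta,epsilon}; column 1 has {beta,gamma,delta,epsilon,zeta}; that leaves alpha.
At row 2, column 2: row 2 has {alpha,gamma,delta,epsilon}; column 2 has {beta,gamma,delta,epsilon}; that leaves zeta.
At row 2, column 4: row 2 has {alpha,gamma,delta,epsilon,zeta}; column 4 has {delta,epsilon,zeta}; that leaves beta.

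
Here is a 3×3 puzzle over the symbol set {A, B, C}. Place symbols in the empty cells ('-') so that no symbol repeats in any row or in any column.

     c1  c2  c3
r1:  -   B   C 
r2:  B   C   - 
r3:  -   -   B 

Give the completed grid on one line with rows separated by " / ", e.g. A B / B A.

A B C / B C A / C A B

(r1,c1) = A
(r2,c3) = A
(r3,c1) = C
(r3,c2) = A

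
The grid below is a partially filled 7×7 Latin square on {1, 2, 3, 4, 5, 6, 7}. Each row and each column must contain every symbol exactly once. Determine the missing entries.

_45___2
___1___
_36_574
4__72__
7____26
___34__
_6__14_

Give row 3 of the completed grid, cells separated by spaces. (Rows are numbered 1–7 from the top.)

1 3 6 2 5 7 4

(r1,c4) = 6
(r3,c4) = 2
(r5,c5) = 3
(r7,c4) = 5
(r1,c5) = 7
(r2,c5) = 6
(r3,c1) = 1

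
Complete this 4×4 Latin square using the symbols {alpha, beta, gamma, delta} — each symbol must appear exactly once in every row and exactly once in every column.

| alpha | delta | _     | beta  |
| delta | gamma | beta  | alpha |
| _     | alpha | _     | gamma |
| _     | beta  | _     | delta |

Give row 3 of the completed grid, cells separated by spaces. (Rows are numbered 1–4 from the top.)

(r1,c3) = gamma
(r3,c1) = beta
(r3,c3) = delta

beta alpha delta gamma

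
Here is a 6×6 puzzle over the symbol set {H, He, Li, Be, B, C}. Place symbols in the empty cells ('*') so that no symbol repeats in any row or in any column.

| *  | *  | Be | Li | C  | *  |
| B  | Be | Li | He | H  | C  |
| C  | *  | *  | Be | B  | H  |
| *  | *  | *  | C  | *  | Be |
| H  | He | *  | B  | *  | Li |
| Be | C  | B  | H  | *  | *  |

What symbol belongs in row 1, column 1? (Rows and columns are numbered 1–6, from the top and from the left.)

He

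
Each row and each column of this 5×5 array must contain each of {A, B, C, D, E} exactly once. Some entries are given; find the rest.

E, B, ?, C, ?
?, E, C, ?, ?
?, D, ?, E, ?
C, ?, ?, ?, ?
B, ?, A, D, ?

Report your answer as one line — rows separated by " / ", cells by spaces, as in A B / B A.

E B D C A / D E C A B / A D B E C / C A E B D / B C A D E

(r1,c3) = D
(r1,c5) = A
(r3,c1) = A
(r3,c3) = B
(r3,c5) = C
(r4,c2) = A
(r4,c3) = E
(r4,c4) = B
(r4,c5) = D
(r5,c2) = C
(r5,c5) = E
(r2,c1) = D
(r2,c4) = A
(r2,c5) = B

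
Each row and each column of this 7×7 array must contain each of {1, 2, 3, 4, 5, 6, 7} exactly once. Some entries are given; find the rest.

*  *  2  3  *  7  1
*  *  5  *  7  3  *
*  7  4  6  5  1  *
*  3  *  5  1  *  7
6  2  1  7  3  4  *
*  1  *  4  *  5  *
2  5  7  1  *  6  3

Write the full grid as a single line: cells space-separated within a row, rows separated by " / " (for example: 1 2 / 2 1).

5 4 2 3 6 7 1 / 1 6 5 2 7 3 4 / 3 7 4 6 5 1 2 / 4 3 6 5 1 2 7 / 6 2 1 7 3 4 5 / 7 1 3 4 2 5 6 / 2 5 7 1 4 6 3

(r2,c4) = 2
(r3,c1) = 3
(r3,c7) = 2
(r4,c1) = 4
(r4,c3) = 6
(r4,c6) = 2
(r5,c7) = 5
(r6,c1) = 7
(r6,c3) = 3
(r6,c7) = 6
(r7,c5) = 4
(r1,c1) = 5
(r1,c5) = 6
(r2,c1) = 1
(r2,c7) = 4
(r6,c5) = 2
(r1,c2) = 4
(r2,c2) = 6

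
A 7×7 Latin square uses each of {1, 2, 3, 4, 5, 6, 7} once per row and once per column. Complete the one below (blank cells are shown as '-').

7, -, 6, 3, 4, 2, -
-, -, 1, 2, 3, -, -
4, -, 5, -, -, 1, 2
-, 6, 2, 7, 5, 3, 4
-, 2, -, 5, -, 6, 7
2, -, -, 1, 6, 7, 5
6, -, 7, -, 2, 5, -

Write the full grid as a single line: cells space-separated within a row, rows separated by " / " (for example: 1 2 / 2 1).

7 5 6 3 4 2 1 / 5 7 1 2 3 4 6 / 4 3 5 6 7 1 2 / 1 6 2 7 5 3 4 / 3 2 4 5 1 6 7 / 2 4 3 1 6 7 5 / 6 1 7 4 2 5 3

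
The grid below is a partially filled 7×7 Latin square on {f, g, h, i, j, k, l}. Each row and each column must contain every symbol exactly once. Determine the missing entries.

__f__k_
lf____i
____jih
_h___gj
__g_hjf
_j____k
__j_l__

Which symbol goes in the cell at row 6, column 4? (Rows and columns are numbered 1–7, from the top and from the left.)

g

(r2,c6) = h
(r7,c6) = f
(r7,c7) = g
(r1,c7) = l
(r2,c3) = k
(r2,c5) = g
(r3,c3) = l
(r4,c3) = i
(r6,c3) = h
(r6,c6) = l
(r1,c5) = i
(r2,c4) = j
(r6,c5) = f
(r1,c2) = g
(r1,c4) = h
(r3,c2) = k
(r4,c5) = k
(r7,c2) = i
(r7,c4) = k
(r1,c1) = j
(r4,c1) = f
(r4,c4) = l
(r5,c2) = l
(r5,c4) = i
(r6,c4) = g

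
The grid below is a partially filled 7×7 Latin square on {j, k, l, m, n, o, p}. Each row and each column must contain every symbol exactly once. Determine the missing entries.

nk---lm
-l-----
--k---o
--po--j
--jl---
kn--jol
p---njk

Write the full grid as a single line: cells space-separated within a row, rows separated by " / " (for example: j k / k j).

(r1,c3) = o
(r1,c5) = p
(r4,c2) = m
(r6,c3) = m
(r6,c4) = p
(r7,c2) = o
(r7,c3) = l
(r7,c4) = m
(r1,c4) = j
(r2,c3) = n
(r2,c4) = k
(r2,c7) = p
(r3,c4) = n
(r4,c1) = l
(r4,c5) = k
(r4,c6) = n
(r5,c2) = p
(r5,c7) = n
(r2,c6) = m
(r3,c2) = j
(r3,c6) = p
(r5,c6) = k
(r2,c5) = o
(r3,c1) = m
(r3,c5) = l
(r5,c1) = o
(r5,c5) = m
(r2,c1) = j

n k o j p l m / j l n k o m p / m j k n l p o / l m p o k n j / o p j l m k n / k n m p j o l / p o l m n j k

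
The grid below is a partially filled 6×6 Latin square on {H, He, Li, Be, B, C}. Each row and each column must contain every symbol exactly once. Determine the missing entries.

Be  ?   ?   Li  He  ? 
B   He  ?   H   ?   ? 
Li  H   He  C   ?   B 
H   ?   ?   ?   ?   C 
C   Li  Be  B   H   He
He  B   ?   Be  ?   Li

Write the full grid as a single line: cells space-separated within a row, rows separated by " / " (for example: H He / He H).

(r1,c2) = C
(r1,c6) = H
(r2,c6) = Be
(r3,c5) = Be
(r4,c2) = Be
(r4,c4) = He
(r6,c5) = C
(r1,c3) = B
(r2,c5) = Li
(r4,c3) = Li
(r4,c5) = B
(r6,c3) = H
(r2,c3) = C

Be C B Li He H / B He C H Li Be / Li H He C Be B / H Be Li He B C / C Li Be B H He / He B H Be C Li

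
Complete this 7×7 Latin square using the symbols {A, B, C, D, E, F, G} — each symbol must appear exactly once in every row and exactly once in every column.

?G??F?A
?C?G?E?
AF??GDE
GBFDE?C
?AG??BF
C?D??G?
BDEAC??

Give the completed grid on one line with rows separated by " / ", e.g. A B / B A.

D G B E F C A / F C A G B E D / A F C B G D E / G B F D E A C / E A G C D B F / C E D F A G B / B D E A C F G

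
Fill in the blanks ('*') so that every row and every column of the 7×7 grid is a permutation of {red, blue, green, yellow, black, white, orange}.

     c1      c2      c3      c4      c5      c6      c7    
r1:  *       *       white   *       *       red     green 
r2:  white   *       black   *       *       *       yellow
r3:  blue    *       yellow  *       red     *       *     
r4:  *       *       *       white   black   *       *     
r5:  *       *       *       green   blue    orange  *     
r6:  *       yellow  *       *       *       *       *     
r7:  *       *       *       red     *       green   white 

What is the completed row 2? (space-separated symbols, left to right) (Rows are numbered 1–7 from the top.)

white red black orange green blue yellow

(r2,c6) = blue
(r4,c6) = yellow
(r5,c3) = red
(r5,c7) = black
(r2,c4) = orange
(r2,c5) = green
(r3,c4) = black
(r3,c6) = white
(r3,c7) = orange
(r5,c1) = yellow
(r5,c2) = white
(r6,c4) = blue
(r6,c6) = black
(r6,c7) = red
(r1,c4) = yellow
(r1,c5) = orange
(r2,c2) = red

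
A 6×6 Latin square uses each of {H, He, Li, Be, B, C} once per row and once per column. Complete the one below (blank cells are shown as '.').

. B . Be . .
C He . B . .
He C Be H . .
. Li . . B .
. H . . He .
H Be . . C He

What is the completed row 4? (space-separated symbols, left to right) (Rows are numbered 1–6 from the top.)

Be Li C He B H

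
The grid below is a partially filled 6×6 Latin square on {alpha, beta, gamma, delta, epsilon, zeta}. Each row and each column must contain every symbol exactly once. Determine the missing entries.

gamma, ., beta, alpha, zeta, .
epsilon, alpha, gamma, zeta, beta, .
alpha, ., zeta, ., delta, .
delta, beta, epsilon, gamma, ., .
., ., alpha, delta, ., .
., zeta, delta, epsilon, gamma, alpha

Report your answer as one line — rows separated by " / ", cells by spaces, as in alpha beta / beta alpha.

gamma delta beta alpha zeta epsilon / epsilon alpha gamma zeta beta delta / alpha epsilon zeta beta delta gamma / delta beta epsilon gamma alpha zeta / zeta gamma alpha delta epsilon beta / beta zeta delta epsilon gamma alpha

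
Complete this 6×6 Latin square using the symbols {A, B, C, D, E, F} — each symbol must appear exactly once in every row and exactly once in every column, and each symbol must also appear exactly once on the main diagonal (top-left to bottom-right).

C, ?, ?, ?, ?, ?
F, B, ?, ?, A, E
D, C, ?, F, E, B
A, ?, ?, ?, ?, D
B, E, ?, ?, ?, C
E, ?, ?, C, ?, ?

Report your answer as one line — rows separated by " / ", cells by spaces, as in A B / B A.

C D E B F A / F B C D A E / D C A F E B / A F B E C D / B E F A D C / E A D C B F

(r2,c4) = D
(r3,c3) = A
(r4,c2) = F
(r4,c4) = E
(r5,c4) = A
(r6,c6) = F
(r1,c4) = B
(r1,c6) = A
(r2,c3) = C
(r4,c3) = B
(r4,c5) = C
(r5,c5) = D
(r6,c3) = D
(r6,c5) = B
(r1,c2) = D
(r1,c5) = F
(r5,c3) = F
(r6,c2) = A
(r1,c3) = E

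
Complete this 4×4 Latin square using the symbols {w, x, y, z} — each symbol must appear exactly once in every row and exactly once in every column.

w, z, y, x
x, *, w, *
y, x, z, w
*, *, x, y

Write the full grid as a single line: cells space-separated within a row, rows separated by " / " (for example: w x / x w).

w z y x / x y w z / y x z w / z w x y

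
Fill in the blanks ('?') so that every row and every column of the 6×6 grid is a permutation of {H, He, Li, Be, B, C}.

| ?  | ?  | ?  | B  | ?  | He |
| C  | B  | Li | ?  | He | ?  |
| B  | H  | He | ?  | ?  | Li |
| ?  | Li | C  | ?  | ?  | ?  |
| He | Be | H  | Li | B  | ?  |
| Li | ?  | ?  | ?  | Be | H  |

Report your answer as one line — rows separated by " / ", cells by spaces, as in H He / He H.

H C Be B Li He / C B Li H He Be / B H He Be C Li / Be Li C He H B / He Be H Li B C / Li He B C Be H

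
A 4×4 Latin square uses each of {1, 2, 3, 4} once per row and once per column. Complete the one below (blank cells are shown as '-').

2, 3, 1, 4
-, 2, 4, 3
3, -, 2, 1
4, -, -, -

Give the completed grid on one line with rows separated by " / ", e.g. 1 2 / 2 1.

2 3 1 4 / 1 2 4 3 / 3 4 2 1 / 4 1 3 2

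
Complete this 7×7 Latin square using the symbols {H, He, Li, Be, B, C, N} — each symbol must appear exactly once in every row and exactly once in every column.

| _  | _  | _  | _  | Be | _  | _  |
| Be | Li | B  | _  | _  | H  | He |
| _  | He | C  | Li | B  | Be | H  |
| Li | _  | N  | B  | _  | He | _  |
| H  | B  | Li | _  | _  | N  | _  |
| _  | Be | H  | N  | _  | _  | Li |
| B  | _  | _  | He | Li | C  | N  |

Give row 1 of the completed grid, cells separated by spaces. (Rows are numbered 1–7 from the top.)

C N He H Be Li B

Cell (r1,c3): row 1 has {Be}; column 3 has {H,Li,B,C,N} → He.
Cell (r2,c4): row 2 has {H,He,Li,Be,B}; column 4 has {He,Li,B,N} → C.
Cell (r2,c5): row 2 has {H,He,Li,Be,B,C}; column 5 has {Li,Be,B} → N.
Cell (r3,c1): row 3 has {H,He,Li,Be,B,C}; column 1 has {H,Li,Be,B} → N.
Cell (r5,c4): row 5 has {H,Li,B,N}; column 4 has {He,Li,B,C,N} → Be.
Cell (r5,c7): row 5 has {H,Li,Be,B,N}; column 7 has {H,He,Li,N} → C.
Cell (r6,c6): row 6 has {H,Li,Be,N}; column 6 has {H,He,Be,C,N} → B.
Cell (r7,c2): row 7 has {He,Li,B,C,N}; column 2 has {He,Li,Be,B} → H.
Cell (r7,c3): row 7 has {H,He,Li,B,C,N}; column 3 has {H,He,Li,B,C,N} → Be.
Cell (r1,c1): row 1 has {He,Be}; column 1 has {H,Li,Be,B,N} → C.
Cell (r1,c2): row 1 has {He,Be,C}; column 2 has {H,He,Li,Be,B} → N.
Cell (r1,c4): row 1 has {He,Be,C,N}; column 4 has {He,Li,Be,B,C,N} → H.
Cell (r1,c6): row 1 has {H,He,Be,C,N}; column 6 has {H,He,Be,B,C,N} → Li.
Cell (r1,c7): row 1 has {H,He,Li,Be,C,N}; column 7 has {H,He,Li,C,N} → B.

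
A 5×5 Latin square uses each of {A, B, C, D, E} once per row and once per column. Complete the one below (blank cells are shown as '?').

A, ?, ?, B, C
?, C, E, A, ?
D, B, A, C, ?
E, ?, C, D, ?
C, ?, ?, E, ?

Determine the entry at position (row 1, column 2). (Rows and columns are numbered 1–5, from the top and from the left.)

(r1,c3) = D
(r2,c1) = B
(r2,c5) = D
(r3,c5) = E
(r4,c2) = A
(r4,c5) = B
(r5,c2) = D
(r5,c3) = B
(r5,c5) = A
(r1,c2) = E

E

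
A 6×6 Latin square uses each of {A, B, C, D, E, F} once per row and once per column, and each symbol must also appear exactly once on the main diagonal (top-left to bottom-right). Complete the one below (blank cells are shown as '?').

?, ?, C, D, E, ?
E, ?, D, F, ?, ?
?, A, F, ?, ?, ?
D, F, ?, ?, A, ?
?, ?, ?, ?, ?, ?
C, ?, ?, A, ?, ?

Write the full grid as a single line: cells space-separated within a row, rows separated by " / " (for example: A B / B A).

Cell (r1,c2): row 1 has {C,D,E}; column 2 has {A,F} → B.
Cell (r2,c2): row 2 has {D,E,F}; column 2 has {A,B,F}; the diagonal has {F} → C.
Cell (r2,c5): row 2 has {C,D,E,F}; column 5 has {A,E} → B.
Cell (r2,c6): row 2 has {B,C,D,E,F}; column 6 is empty so far → A.
Cell (r3,c1): row 3 has {A,F}; column 1 has {C,D,E} → B.
Cell (r5,c5): row 5 is empty so far; column 5 has {A,B,E}; the diagonal has {C,F} → D.
Cell (r6,c5): row 6 has {A,C}; column 5 has {A,B,D,E} → F.
Cell (r1,c1): row 1 has {B,C,D,E}; column 1 has {B,C,D,E}; the diagonal has {C,D,F} → A.
Cell (r1,c6): row 1 has {A,B,C,D,E}; column 6 has {A} → F.
Cell (r3,c5): row 3 has {A,B,F}; column 5 has {A,B,D,E,F} → C.
Cell (r5,c1): row 5 has {D}; column 1 has {A,B,C,D,E} → F.
Cell (r5,c2): row 5 has {D,F}; column 2 has {A,B,C,F} → E.
Cell (r6,c2): row 6 has {A,C,F}; column 2 has {A,B,C,E,F} → D.
Cell (r3,c4): row 3 has {A,B,C,F}; column 4 has {A,D,F} → E.
Cell (r3,c6): row 3 has {A,B,C,E,F}; column 6 has {A,F} → D.
Cell (r4,c4): row 4 has {A,D,F}; column 4 has {A,D,E,F}; the diagonal has {A,C,D,F} → B.
Cell (r5,c4): row 5 has {D,E,F}; column 4 has {A,B,D,E,F} → C.
Cell (r5,c6): row 5 has {C,D,E,F}; column 6 has {A,D,F} → B.
Cell (r6,c6): row 6 has {A,C,D,F}; column 6 has {A,B,D,F}; the diagonal has {A,B,C,D,F} → E.
Cell (r4,c3): row 4 has {A,B,D,F}; column 3 has {C,D,F} → E.
Cell (r4,c6): row 4 has {A,B,D,E,F}; column 6 has {A,B,D,E,F} → C.
Cell (r5,c3): row 5 has {B,C,D,E,F}; column 3 has {C,D,E,F} → A.
Cell (r6,c3): row 6 has {A,C,D,E,F}; column 3 has {A,C,D,E,F} → B.

A B C D E F / E C D F B A / B A F E C D / D F E B A C / F E A C D B / C D B A F E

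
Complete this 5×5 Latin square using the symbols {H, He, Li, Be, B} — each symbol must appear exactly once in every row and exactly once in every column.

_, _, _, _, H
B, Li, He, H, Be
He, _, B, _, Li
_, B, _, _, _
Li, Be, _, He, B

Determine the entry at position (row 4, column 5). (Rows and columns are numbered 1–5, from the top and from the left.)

He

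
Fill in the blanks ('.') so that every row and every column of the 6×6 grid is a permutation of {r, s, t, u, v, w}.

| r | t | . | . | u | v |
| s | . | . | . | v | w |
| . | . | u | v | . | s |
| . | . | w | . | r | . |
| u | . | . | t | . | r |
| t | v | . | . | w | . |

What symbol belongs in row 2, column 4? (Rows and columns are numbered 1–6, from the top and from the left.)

Cell (r1,c3): row 1 has {r,t,u,v}; column 3 has {u,w} → s.
Cell (r1,c4): row 1 has {r,s,t,u,v}; column 4 has {t,v} → w.
Cell (r3,c1): row 3 has {s,u,v}; column 1 has {r,s,t,u} → w.
Cell (r3,c2): row 3 has {s,u,v,w}; column 2 has {t,v} → r.
Cell (r3,c5): row 3 has {r,s,u,v,w}; column 5 has {r,u,v,w} → t.
Cell (r4,c1): row 4 has {r,w}; column 1 has {r,s,t,u,w} → v.
Cell (r5,c3): row 5 has {r,t,u}; column 3 has {s,u,w} → v.
Cell (r5,c5): row 5 has {r,t,u,v}; column 5 has {r,t,u,v,w} → s.
Cell (r6,c3): row 6 has {t,v,w}; column 3 has {s,u,v,w} → r.
Cell (r6,c6): row 6 has {r,t,v,w}; column 6 has {r,s,v,w} → u.
Cell (r2,c2): row 2 has {s,v,w}; column 2 has {r,t,v} → u.
Cell (r2,c3): row 2 has {s,u,v,w}; column 3 has {r,s,u,v,w} → t.
Cell (r2,c4): row 2 has {s,t,u,v,w}; column 4 has {t,v,w} → r.

r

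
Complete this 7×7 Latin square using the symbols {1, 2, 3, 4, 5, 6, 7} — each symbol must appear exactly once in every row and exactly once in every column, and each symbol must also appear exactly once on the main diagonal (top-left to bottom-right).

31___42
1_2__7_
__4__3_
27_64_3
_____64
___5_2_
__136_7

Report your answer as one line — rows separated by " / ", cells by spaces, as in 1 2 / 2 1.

3 1 6 7 5 4 2 / 1 5 2 4 3 7 6 / 7 6 4 1 2 3 5 / 2 7 5 6 4 1 3 / 5 3 7 2 1 6 4 / 6 4 3 5 7 2 1 / 4 2 1 3 6 5 7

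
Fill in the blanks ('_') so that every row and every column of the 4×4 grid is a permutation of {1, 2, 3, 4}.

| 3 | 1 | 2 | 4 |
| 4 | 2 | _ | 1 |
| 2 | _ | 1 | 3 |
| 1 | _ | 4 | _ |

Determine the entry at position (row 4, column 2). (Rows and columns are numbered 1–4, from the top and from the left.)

(r2,c3) = 3
(r3,c2) = 4
(r4,c2) = 3

3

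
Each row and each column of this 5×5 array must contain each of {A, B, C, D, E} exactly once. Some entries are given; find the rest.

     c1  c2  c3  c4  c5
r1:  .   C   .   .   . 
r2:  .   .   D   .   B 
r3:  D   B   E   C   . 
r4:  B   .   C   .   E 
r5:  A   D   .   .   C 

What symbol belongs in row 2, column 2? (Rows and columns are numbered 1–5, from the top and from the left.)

row 1 has {C}; column 1 has {A,B,D} — only E is left for (r1,c1).
row 2 has {B,D}; column 1 has {A,B,D,E} — only C is left for (r2,c1).
row 3 has {B,C,D,E}; column 5 has {B,C,E} — only A is left for (r3,c5).
row 4 has {B,C,E}; column 2 has {B,C,D} — only A is left for (r4,c2).
row 4 has {A,B,C,E}; column 4 has {C} — only D is left for (r4,c4).
row 5 has {A,C,D}; column 3 has {C,D,E} — only B is left for (r5,c3).
row 5 has {A,B,C,D}; column 4 has {C,D} — only E is left for (r5,c4).
row 1 has {C,E}; column 3 has {B,C,D,E} — only A is left for (r1,c3).
row 1 has {A,C,E}; column 4 has {C,D,E} — only B is left for (r1,c4).
row 1 has {A,B,C,E}; column 5 has {A,B,C,E} — only D is left for (r1,c5).
row 2 has {B,C,D}; column 2 has {A,B,C,D} — only E is left for (r2,c2).

E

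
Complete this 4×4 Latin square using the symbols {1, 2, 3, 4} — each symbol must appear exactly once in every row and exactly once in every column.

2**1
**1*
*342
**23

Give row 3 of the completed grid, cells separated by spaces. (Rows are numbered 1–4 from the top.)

1 3 4 2

(r1,c2) = 4
(r1,c3) = 3
(r2,c2) = 2
(r2,c4) = 4
(r3,c1) = 1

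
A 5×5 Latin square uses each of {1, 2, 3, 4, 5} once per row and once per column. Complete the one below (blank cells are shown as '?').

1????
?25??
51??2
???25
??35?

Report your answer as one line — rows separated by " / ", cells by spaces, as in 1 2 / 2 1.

At row 3, column 3: row 3 has {1,2,5}; column 3 has {3,5}; that leaves 4.
At row 3, column 4: row 3 has {1,2,4,5}; column 4 has {2,5}; that leaves 3.
At row 4, column 3: row 4 has {2,5}; column 3 has {3,4,5}; that leaves 1.
At row 5, column 2: row 5 has {3,5}; column 2 has {1,2}; that leaves 4.
At row 5, column 5: row 5 has {3,4,5}; column 5 has {2,5}; that leaves 1.
At row 1, column 3: row 1 has {1}; column 3 has {1,3,4,5}; that leaves 2.
At row 1, column 4: row 1 has {1,2}; column 4 has {2,3,5}; that leaves 4.
At row 1, column 5: row 1 has {1,2,4}; column 5 has {1,2,5}; that leaves 3.
At row 2, column 4: row 2 has {2,5}; column 4 has {2,3,4,5}; that leaves 1.
At row 2, column 5: row 2 has {1,2,5}; column 5 has {1,2,3,5}; that leaves 4.
At row 4, column 2: row 4 has {1,2,5}; column 2 has {1,2,4}; that leaves 3.
At row 5, column 1: row 5 has {1,3,4,5}; column 1 has {1,5}; that leaves 2.
At row 1, column 2: row 1 has {1,2,3,4}; column 2 has {1,2,3,4}; that leaves 5.
At row 2, column 1: row 2 has {1,2,4,5}; column 1 has {1,2,5}; that leaves 3.
At row 4, column 1: row 4 has {1,2,3,5}; column 1 has {1,2,3,5}; that leaves 4.

1 5 2 4 3 / 3 2 5 1 4 / 5 1 4 3 2 / 4 3 1 2 5 / 2 4 3 5 1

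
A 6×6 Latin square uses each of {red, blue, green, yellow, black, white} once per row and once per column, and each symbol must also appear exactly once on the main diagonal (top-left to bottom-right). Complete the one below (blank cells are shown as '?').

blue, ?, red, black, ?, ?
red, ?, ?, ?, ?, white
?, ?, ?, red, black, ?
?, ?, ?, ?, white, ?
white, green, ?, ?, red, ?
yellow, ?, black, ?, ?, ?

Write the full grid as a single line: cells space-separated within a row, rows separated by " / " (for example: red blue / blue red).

Cell (r3,c1): row 3 has {red,black}; column 1 has {red,blue,yellow,white} → green.
Cell (r4,c1): row 4 has {white}; column 1 has {red,blue,green,yellow,white} → black.
Cell (r6,c6): row 6 has {yellow,black}; column 6 has {white}; the diagonal has {red,blue} → green.
Cell (r1,c6): row 1 has {red,blue,black}; column 6 has {green,white} → yellow.
Cell (r3,c6): row 3 has {red,green,black}; column 6 has {green,yellow,white} → blue.
Cell (r4,c4): row 4 has {black,white}; column 4 has {red,black}; the diagonal has {red,blue,green} → yellow.
Cell (r4,c6): row 4 has {yellow,black,white}; column 6 has {blue,green,yellow,white} → red.
Cell (r5,c4): row 5 has {red,green,white}; column 4 has {red,yellow,black} → blue.
Cell (r5,c6): row 5 has {red,blue,green,white}; column 6 has {red,blue,green,yellow,white} → black.
Cell (r6,c4): row 6 has {green,yellow,black}; column 4 has {red,blue,yellow,black} → white.
Cell (r6,c5): row 6 has {green,yellow,black,white}; column 5 has {red,black,white} → blue.
Cell (r1,c2): row 1 has {red,blue,yellow,black}; column 2 has {green} → white.
Cell (r1,c5): row 1 has {red,blue,yellow,black,white}; column 5 has {red,blue,black,white} → green.
Cell (r2,c2): row 2 has {red,white}; column 2 has {green,white}; the diagonal has {red,blue,green,yellow} → black.
Cell (r2,c4): row 2 has {red,black,white}; column 4 has {red,blue,yellow,black,white} → green.
Cell (r2,c5): row 2 has {red,green,black,white}; column 5 has {red,blue,green,black,white} → yellow.
Cell (r3,c2): row 3 has {red,blue,green,black}; column 2 has {green,black,white} → yellow.
Cell (r3,c3): row 3 has {red,blue,green,yellow,black}; column 3 has {red,black}; the diagonal has {red,blue,green,yellow,black} → white.
Cell (r4,c2): row 4 has {red,yellow,black,white}; column 2 has {green,yellow,black,white} → blue.
Cell (r4,c3): row 4 has {red,blue,yellow,black,white}; column 3 has {red,black,white} → green.
Cell (r5,c3): row 5 has {red,blue,green,black,white}; column 3 has {red,green,black,white} → yellow.
Cell (r6,c2): row 6 has {blue,green,yellow,black,white}; column 2 has {blue,green,yellow,black,white} → red.
Cell (r2,c3): row 2 has {red,green,yellow,black,white}; column 3 has {red,green,yellow,black,white} → blue.

blue white red black green yellow / red black blue green yellow white / green yellow white red black blue / black blue green yellow white red / white green yellow blue red black / yellow red black white blue green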